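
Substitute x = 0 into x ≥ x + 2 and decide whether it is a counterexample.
Substitute x = 0 into the relation:
x = 0: RHS = 0 + 2 = 2; 0 ≥ 2 — FAILS

Since the claim fails at x = 0, this value is a counterexample.

Answer: Yes, x = 0 is a counterexample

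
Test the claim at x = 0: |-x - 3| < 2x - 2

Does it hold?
x = 0: LHS = |-0 - 3| = |-3| = 3, RHS = 2·0 - 2 = -2; 3 < -2 — FAILS

The relation fails at x = 0, so x = 0 is a counterexample.

Answer: No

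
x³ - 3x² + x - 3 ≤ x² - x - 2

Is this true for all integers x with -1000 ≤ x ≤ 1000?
The claim fails at x = 4:
x = 4: LHS = 4³ - 3·4² + 4 - 3 = 17, RHS = 4² - 4 - 2 = 10; 17 ≤ 10 — FAILS

Because a single integer refutes it, the statement is false.

Answer: False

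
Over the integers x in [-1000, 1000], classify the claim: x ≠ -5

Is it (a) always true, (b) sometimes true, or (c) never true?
Holds at x = 0: 0 ≠ -5 — holds
Fails at x = -5: -5 ≠ -5 — FAILS
It is satisfied by some integers in the range but not all.

Answer: Sometimes true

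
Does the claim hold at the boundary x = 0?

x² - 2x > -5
x = 0: LHS = 0² - 2·0 = 0; 0 > -5 — holds

The relation is satisfied at x = 0.

Answer: Yes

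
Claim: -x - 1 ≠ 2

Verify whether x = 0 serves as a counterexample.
Substitute x = 0 into the relation:
x = 0: LHS = -0 - 1 = -1; -1 ≠ 2 — holds

The claim holds here, so x = 0 is not a counterexample. (A counterexample exists elsewhere, e.g. x = -3.)

Answer: No, x = 0 is not a counterexample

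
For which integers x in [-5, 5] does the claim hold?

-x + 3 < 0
Holds for: {4, 5}
Fails for: {-5, -4, -3, -2, -1, 0, 1, 2, 3}

Answer: {4, 5}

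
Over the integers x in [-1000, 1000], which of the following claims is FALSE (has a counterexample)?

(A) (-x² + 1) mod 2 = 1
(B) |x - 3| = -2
(A) x = 1: LHS = (-1² + 1) mod 2 = 0 mod 2 = 0; 0 = 1 — FAILS
(B) x = 0: LHS = |0 - 3| = |-3| = 3; 3 = -2 — FAILS

Answer: Both A and B are false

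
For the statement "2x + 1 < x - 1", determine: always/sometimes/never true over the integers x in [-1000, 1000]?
Holds at x = -3: LHS = 2·(-3) + 1 = -5, RHS = (-3) - 1 = -4; -5 < -4 — holds
Fails at x = 0: LHS = 2·0 + 1 = 1, RHS = 0 - 1 = -1; 1 < -1 — FAILS
It is satisfied by some integers in the range but not all.

Answer: Sometimes true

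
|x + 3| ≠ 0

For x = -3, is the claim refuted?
Substitute x = -3 into the relation:
x = -3: LHS = |(-3) + 3| = |0| = 0; 0 ≠ 0 — FAILS

Since the claim fails at x = -3, this value is a counterexample.

Answer: Yes, x = -3 is a counterexample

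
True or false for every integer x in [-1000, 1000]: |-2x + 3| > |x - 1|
The claim fails at x = 2:
x = 2: LHS = |-2·2 + 3| = |-1| = 1, RHS = |2 - 1| = |1| = 1; 1 > 1 — FAILS

Because a single integer refutes it, the statement is false.

Answer: False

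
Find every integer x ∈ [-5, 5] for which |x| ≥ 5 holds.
Holds for: {-5, 5}
Fails for: {-4, -3, -2, -1, 0, 1, 2, 3, 4}

Answer: {-5, 5}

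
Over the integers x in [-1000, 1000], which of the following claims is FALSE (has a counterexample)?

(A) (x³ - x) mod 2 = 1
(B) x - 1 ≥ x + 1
(A) x = 0: LHS = (0³ - 0) mod 2 = 0 mod 2 = 0; 0 = 1 — FAILS
(B) x = 0: LHS = 0 - 1 = -1, RHS = 0 + 1 = 1; -1 ≥ 1 — FAILS

Answer: Both A and B are false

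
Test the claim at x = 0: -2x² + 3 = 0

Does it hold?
x = 0: LHS = -2·0² + 3 = 3; 3 = 0 — FAILS

The relation fails at x = 0, so x = 0 is a counterexample.

Answer: No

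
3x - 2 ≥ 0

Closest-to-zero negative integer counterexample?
Testing negative integers from -1 downward:
x = -1: LHS = 3·(-1) - 2 = -5; -5 ≥ 0 — FAILS  ← closest negative counterexample to 0

Answer: x = -1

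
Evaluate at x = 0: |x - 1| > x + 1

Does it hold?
x = 0: LHS = |0 - 1| = |-1| = 1, RHS = 0 + 1 = 1; 1 > 1 — FAILS

The relation fails at x = 0, so x = 0 is a counterexample.

Answer: No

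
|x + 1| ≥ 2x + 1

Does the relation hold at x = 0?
x = 0: LHS = |0 + 1| = |1| = 1, RHS = 2·0 + 1 = 1; 1 ≥ 1 — holds

The relation is satisfied at x = 0.

Answer: Yes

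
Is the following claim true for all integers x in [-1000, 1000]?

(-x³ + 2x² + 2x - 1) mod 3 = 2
The claim fails at x = -1:
x = -1: LHS = (-(-1)³ + 2·(-1)² + 2·(-1) - 1) mod 3 = 0 mod 3 = 0; 0 = 2 — FAILS

Because a single integer refutes it, the statement is false.

Answer: False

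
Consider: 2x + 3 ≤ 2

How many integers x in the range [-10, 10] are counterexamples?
Counterexamples in [-10, 10]: {0, 1, 2, 3, 4, 5, 6, 7, 8, 9, 10}.

Counting them gives 11 values.

Answer: 11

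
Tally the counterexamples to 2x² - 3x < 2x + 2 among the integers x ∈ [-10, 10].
Counterexamples in [-10, 10]: {-10, -9, -8, -7, -6, -5, -4, -3, -2, -1, 3, 4, 5, 6, 7, 8, 9, 10}.

Counting them gives 18 values.

Answer: 18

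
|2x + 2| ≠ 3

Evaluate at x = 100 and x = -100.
x = 100: LHS = |2·100 + 2| = |202| = 202; 202 ≠ 3 — holds
x = -100: LHS = |2·(-100) + 2| = |-198| = 198; 198 ≠ 3 — holds

Answer: Yes, holds for both x = 100 and x = -100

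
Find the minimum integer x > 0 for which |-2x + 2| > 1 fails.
Testing positive integers:
x = 1: LHS = |-2·1 + 2| = |0| = 0; 0 > 1 — FAILS  ← smallest positive counterexample

Answer: x = 1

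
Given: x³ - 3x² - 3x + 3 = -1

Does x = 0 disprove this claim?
Substitute x = 0 into the relation:
x = 0: LHS = 0³ - 3·0² - 3·0 + 3 = 3; 3 = -1 — FAILS

Since the claim fails at x = 0, this value is a counterexample.

Answer: Yes, x = 0 is a counterexample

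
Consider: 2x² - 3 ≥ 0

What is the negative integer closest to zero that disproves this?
Testing negative integers from -1 downward:
x = -1: LHS = 2·(-1)² - 3 = -1; -1 ≥ 0 — FAILS  ← closest negative counterexample to 0

Answer: x = -1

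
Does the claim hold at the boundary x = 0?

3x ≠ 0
x = 0: LHS = 3·0 = 0; 0 ≠ 0 — FAILS

The relation fails at x = 0, so x = 0 is a counterexample.

Answer: No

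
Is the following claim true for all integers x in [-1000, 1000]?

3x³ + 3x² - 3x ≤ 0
The claim fails at x = 1:
x = 1: LHS = 3·1³ + 3·1² - 3·1 = 3; 3 ≤ 0 — FAILS

Because a single integer refutes it, the statement is false.

Answer: False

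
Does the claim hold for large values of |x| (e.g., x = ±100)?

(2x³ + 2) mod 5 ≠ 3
x = 100: LHS = (2·100³ + 2) mod 5 = 2000002 mod 5 = 2; 2 ≠ 3 — holds
x = -100: LHS = (2·(-100)³ + 2) mod 5 = (-1999998) mod 5 = 2; 2 ≠ 3 — holds

Answer: Yes, holds for both x = 100 and x = -100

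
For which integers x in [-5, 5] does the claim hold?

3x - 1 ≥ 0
Holds for: {1, 2, 3, 4, 5}
Fails for: {-5, -4, -3, -2, -1, 0}

Answer: {1, 2, 3, 4, 5}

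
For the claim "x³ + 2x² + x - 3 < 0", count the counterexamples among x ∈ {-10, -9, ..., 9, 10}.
Counterexamples in [-10, 10]: {1, 2, 3, 4, 5, 6, 7, 8, 9, 10}.

Counting them gives 10 values.

Answer: 10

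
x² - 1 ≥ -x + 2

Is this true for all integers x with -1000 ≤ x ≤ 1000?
The claim fails at x = 0:
x = 0: LHS = 0² - 1 = -1, RHS = -0 + 2 = 2; -1 ≥ 2 — FAILS

Because a single integer refutes it, the statement is false.

Answer: False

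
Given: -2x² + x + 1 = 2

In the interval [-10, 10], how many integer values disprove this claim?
Counterexamples in [-10, 10]: {-10, -9, -8, -7, -6, -5, -4, -3, -2, -1, 0, 1, 2, 3, 4, 5, 6, 7, 8, 9, 10}.

Counting them gives 21 values.

Answer: 21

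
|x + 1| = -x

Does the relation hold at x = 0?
x = 0: LHS = |0 + 1| = |1| = 1, RHS = -0 = 0; 1 = 0 — FAILS

The relation fails at x = 0, so x = 0 is a counterexample.

Answer: No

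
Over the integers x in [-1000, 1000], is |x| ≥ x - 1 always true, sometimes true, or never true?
Over all integers in [-1000, 1000], LHS − RHS is smallest at x = 0, where it equals 1:
x = 0: LHS = |0| = 0, RHS = 0 - 1 = -1; 0 ≥ -1 — holds
At the ends of the range:
x = -1000: LHS = |-1000| = 1000, RHS = (-1000) - 1 = -1001; 1000 ≥ -1001 — holds
x = 1000: LHS = |1000| = 1000, RHS = 1000 - 1 = 999; 1000 ≥ 999 — holds
Hence LHS − RHS is never negative, i.e. LHS ≥ RHS throughout, so the relation holds for every integer in [-1000, 1000].

No counterexample exists.

Answer: Always true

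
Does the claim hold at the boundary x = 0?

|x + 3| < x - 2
x = 0: LHS = |0 + 3| = |3| = 3, RHS = 0 - 2 = -2; 3 < -2 — FAILS

The relation fails at x = 0, so x = 0 is a counterexample.

Answer: No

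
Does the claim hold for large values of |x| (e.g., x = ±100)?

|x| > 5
x = 100: LHS = |100| = 100; 100 > 5 — holds
x = -100: LHS = |-100| = 100; 100 > 5 — holds

Answer: Yes, holds for both x = 100 and x = -100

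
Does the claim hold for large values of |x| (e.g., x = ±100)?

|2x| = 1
x = 100: LHS = |2·100| = |200| = 200; 200 = 1 — FAILS
x = -100: LHS = |2·(-100)| = |-200| = 200; 200 = 1 — FAILS

Answer: No, fails for both x = 100 and x = -100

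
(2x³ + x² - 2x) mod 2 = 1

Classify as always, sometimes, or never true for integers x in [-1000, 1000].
Holds at x = 1: LHS = (2·1³ + 1² - 2·1) mod 2 = 1 mod 2 = 1; 1 = 1 — holds
Fails at x = 0: LHS = (2·0³ + 0² - 2·0) mod 2 = 0 mod 2 = 0; 0 = 1 — FAILS
It is satisfied by some integers in the range but not all.

Answer: Sometimes true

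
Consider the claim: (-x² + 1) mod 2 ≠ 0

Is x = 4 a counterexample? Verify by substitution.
Substitute x = 4 into the relation:
x = 4: LHS = (-4² + 1) mod 2 = (-15) mod 2 = 1; 1 ≠ 0 — holds

The claim holds here, so x = 4 is not a counterexample. (A counterexample exists elsewhere, e.g. x = 1.)

Answer: No, x = 4 is not a counterexample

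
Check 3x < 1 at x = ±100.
x = 100: LHS = 3·100 = 300; 300 < 1 — FAILS
x = -100: LHS = 3·(-100) = -300; -300 < 1 — holds

Answer: Partially: fails for x = 100, holds for x = -100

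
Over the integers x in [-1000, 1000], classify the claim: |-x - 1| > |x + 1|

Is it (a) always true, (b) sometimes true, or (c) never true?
Over all integers in [-1000, 1000], LHS − RHS is largest at x = 0, where it equals 0:
x = 0: LHS = |-0 - 1| = |-1| = 1, RHS = |0 + 1| = |1| = 1; 1 > 1 — FAILS
At the ends of the range:
x = -1000: LHS = |-(-1000) - 1| = |999| = 999, RHS = |(-1000) + 1| = |-999| = 999; 999 > 999 — FAILS
x = 1000: LHS = |-1000 - 1| = |-1001| = 1001, RHS = |1000 + 1| = |1001| = 1001; 1001 > 1001 — FAILS
Hence LHS − RHS is never positive, i.e. LHS ≤ RHS throughout, so the claimed relation (>) fails for every integer in [-1000, 1000].

No integer in the range satisfies it.

Answer: Never true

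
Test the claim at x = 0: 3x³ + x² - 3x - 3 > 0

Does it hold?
x = 0: LHS = 3·0³ + 0² - 3·0 - 3 = -3; -3 > 0 — FAILS

The relation fails at x = 0, so x = 0 is a counterexample.

Answer: No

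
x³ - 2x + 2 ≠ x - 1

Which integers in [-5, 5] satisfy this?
Track d = LHS − RHS over the integers in [-5, 5]. Equality would need d = 0, but d changes sign only between consecutive integers, jumping over 0:
x = -3: LHS = (-3)³ - 2·(-3) + 2 = -19, RHS = (-3) - 1 = -4; -19 ≠ -4 — holds  (d = -15)
x = -2: LHS = (-2)³ - 2·(-2) + 2 = -2, RHS = (-2) - 1 = -3; -2 ≠ -3 — holds  (d = 1)
Away from these crossings d keeps a constant sign, and checking every integer in [-5, 5] confirms d ≠ 0 throughout. Hence the two sides are never equal, so the relation holds for every integer in [-5, 5].

Answer: All integers in [-5, 5]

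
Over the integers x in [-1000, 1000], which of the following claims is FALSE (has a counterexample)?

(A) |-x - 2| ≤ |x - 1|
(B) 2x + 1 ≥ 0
(A) x = 0: LHS = |-0 - 2| = |-2| = 2, RHS = |0 - 1| = |-1| = 1; 2 ≤ 1 — FAILS
(B) x = -1: LHS = 2·(-1) + 1 = -1; -1 ≥ 0 — FAILS

Answer: Both A and B are false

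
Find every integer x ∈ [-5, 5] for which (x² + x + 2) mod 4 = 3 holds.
For a polynomial with integer coefficients, its value mod 4 depends only on x mod 4, so it suffices to check one representative of each residue class, x = 0, 1, 2, 3:
x = 0: LHS = (0² + 0 + 2) mod 4 = 2 mod 4 = 2; 2 = 3 — FAILS
x = 1: LHS = (1² + 1 + 2) mod 4 = 4 mod 4 = 0; 0 = 3 — FAILS
x = 2: LHS = (2² + 2 + 2) mod 4 = 8 mod 4 = 0; 0 = 3 — FAILS
x = 3: LHS = (3² + 3 + 2) mod 4 = 14 mod 4 = 2; 2 = 3 — FAILS
The relation fails in every residue class, so the claimed relation (=) fails for every integer in [-5, 5].

Answer: None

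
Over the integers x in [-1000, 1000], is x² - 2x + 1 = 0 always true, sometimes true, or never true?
Holds at x = 1: LHS = 1² - 2·1 + 1 = 0; 0 = 0 — holds
Fails at x = 0: LHS = 0² - 2·0 + 1 = 1; 1 = 0 — FAILS
It is satisfied by some integers in the range but not all.

Answer: Sometimes true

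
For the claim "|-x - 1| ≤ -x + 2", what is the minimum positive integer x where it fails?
Testing positive integers:
x = 1: LHS = |-1 - 1| = |-2| = 2, RHS = -1 + 2 = 1; 2 ≤ 1 — FAILS  ← smallest positive counterexample

Answer: x = 1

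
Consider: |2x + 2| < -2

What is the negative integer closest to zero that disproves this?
Testing negative integers from -1 downward:
x = -1: LHS = |2·(-1) + 2| = |0| = 0; 0 < -2 — FAILS  ← closest negative counterexample to 0

Answer: x = -1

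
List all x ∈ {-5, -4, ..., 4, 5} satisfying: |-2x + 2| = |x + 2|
Holds for: {0, 4}
Fails for: {-5, -4, -3, -2, -1, 1, 2, 3, 5}

Answer: {0, 4}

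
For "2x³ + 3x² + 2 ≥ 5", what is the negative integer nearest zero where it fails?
Testing negative integers from -1 downward:
x = -1: LHS = 2·(-1)³ + 3·(-1)² + 2 = 3; 3 ≥ 5 — FAILS  ← closest negative counterexample to 0

Answer: x = -1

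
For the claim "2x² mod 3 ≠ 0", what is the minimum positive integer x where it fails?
Testing positive integers:
x = 1: LHS = (2·1²) mod 3 = 2 mod 3 = 2; 2 ≠ 0 — holds
x = 2: LHS = (2·2²) mod 3 = 8 mod 3 = 2; 2 ≠ 0 — holds
x = 3: LHS = (2·3²) mod 3 = 18 mod 3 = 0; 0 ≠ 0 — FAILS  ← smallest positive counterexample

Answer: x = 3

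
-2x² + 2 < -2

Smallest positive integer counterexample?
Testing positive integers:
x = 1: LHS = -2·1² + 2 = 0; 0 < -2 — FAILS  ← smallest positive counterexample

Answer: x = 1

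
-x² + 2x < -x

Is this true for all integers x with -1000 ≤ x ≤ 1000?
The claim fails at x = 0:
x = 0: LHS = -0² + 2·0 = 0, RHS = -0 = 0; 0 < 0 — FAILS

Because a single integer refutes it, the statement is false.

Answer: False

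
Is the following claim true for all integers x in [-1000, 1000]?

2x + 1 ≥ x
The claim fails at x = -2:
x = -2: LHS = 2·(-2) + 1 = -3; -3 ≥ -2 — FAILS

Because a single integer refutes it, the statement is false.

Answer: False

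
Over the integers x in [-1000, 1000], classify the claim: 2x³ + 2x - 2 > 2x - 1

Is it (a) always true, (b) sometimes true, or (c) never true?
Holds at x = 1: LHS = 2·1³ + 2·1 - 2 = 2, RHS = 2·1 - 1 = 1; 2 > 1 — holds
Fails at x = 0: LHS = 2·0³ + 2·0 - 2 = -2, RHS = 2·0 - 1 = -1; -2 > -1 — FAILS
It is satisfied by some integers in the range but not all.

Answer: Sometimes true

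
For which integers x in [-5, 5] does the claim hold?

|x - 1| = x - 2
Over all integers in [-5, 5], LHS − RHS is always positive; it is smallest at x = 1, where it equals 1:
x = 1: LHS = |1 - 1| = |0| = 0, RHS = 1 - 2 = -1; 0 = -1 — FAILS
At the ends of the range:
x = -5: LHS = |(-5) - 1| = |-6| = 6, RHS = (-5) - 2 = -7; 6 = -7 — FAILS
x = 5: LHS = |5 - 1| = |4| = 4, RHS = 5 - 2 = 3; 4 = 3 — FAILS
Hence LHS − RHS is never 0, i.e. the two sides are never equal, so the claimed relation (=) fails for every integer in [-5, 5].

Answer: None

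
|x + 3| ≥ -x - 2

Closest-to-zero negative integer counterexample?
Testing negative integers from -1 downward:
x = -1: LHS = |(-1) + 3| = |2| = 2, RHS = -(-1) - 2 = -1; 2 ≥ -1 — holds
x = -2: LHS = |(-2) + 3| = |1| = 1, RHS = -(-2) - 2 = 0; 1 ≥ 0 — holds
x = -3: LHS = |(-3) + 3| = |0| = 0, RHS = -(-3) - 2 = 1; 0 ≥ 1 — FAILS  ← closest negative counterexample to 0

Answer: x = -3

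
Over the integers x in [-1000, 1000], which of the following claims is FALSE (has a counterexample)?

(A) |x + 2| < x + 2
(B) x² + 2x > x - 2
(A) x = 0: LHS = |0 + 2| = |2| = 2, RHS = 0 + 2 = 2; 2 < 2 — FAILS

(B) Over all integers in [-1000, 1000], LHS − RHS is smallest at x = 0, where it equals 2:
x = 0: LHS = 0² + 2·0 = 0, RHS = 0 - 2 = -2; 0 > -2 — holds
At the ends of the range:
x = -1000: LHS = (-1000)² + 2·(-1000) = 998000, RHS = (-1000) - 2 = -1002; 998000 > -1002 — holds
x = 1000: LHS = 1000² + 2·1000 = 1002000, RHS = 1000 - 2 = 998; 1002000 > 998 — holds
Hence LHS − RHS is never zero or negative, i.e. LHS > RHS throughout, so the relation holds for every integer in [-1000, 1000].

Only (A) has a counterexample.

Answer: A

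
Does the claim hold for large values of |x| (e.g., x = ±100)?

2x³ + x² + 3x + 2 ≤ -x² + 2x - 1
x = 100: LHS = 2·100³ + 100² + 3·100 + 2 = 2010302, RHS = -100² + 2·100 - 1 = -9801; 2010302 ≤ -9801 — FAILS
x = -100: LHS = 2·(-100)³ + (-100)² + 3·(-100) + 2 = -1990298, RHS = -(-100)² + 2·(-100) - 1 = -10201; -1990298 ≤ -10201 — holds

Answer: Partially: fails for x = 100, holds for x = -100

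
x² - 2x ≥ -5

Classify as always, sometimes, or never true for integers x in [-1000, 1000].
Over all integers in [-1000, 1000], LHS − RHS is smallest at x = 1, where it equals 4:
x = 1: LHS = 1² - 2·1 = -1; -1 ≥ -5 — holds
At the ends of the range:
x = -1000: LHS = (-1000)² - 2·(-1000) = 1002000; 1002000 ≥ -5 — holds
x = 1000: LHS = 1000² - 2·1000 = 998000; 998000 ≥ -5 — holds
Hence LHS − RHS is never negative, i.e. LHS ≥ RHS throughout, so the relation holds for every integer in [-1000, 1000].

No counterexample exists.

Answer: Always true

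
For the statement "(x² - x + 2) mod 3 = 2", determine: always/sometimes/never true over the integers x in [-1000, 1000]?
Holds at x = 0: LHS = (0² - 0 + 2) mod 3 = 2 mod 3 = 2; 2 = 2 — holds
Fails at x = -1: LHS = ((-1)² - (-1) + 2) mod 3 = 4 mod 3 = 1; 1 = 2 — FAILS
It is satisfied by some integers in the range but not all.

Answer: Sometimes true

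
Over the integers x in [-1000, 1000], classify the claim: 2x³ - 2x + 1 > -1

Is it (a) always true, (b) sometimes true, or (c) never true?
Holds at x = 0: LHS = 2·0³ - 2·0 + 1 = 1; 1 > -1 — holds
Fails at x = -2: LHS = 2·(-2)³ - 2·(-2) + 1 = -11; -11 > -1 — FAILS
It is satisfied by some integers in the range but not all.

Answer: Sometimes true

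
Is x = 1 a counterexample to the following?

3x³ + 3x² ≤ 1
Substitute x = 1 into the relation:
x = 1: LHS = 3·1³ + 3·1² = 6; 6 ≤ 1 — FAILS

Since the claim fails at x = 1, this value is a counterexample.

Answer: Yes, x = 1 is a counterexample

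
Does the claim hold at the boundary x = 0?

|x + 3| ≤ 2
x = 0: LHS = |0 + 3| = |3| = 3; 3 ≤ 2 — FAILS

The relation fails at x = 0, so x = 0 is a counterexample.

Answer: No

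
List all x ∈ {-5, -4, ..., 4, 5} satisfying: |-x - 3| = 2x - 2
Holds for: {5}
Fails for: {-5, -4, -3, -2, -1, 0, 1, 2, 3, 4}

Answer: {5}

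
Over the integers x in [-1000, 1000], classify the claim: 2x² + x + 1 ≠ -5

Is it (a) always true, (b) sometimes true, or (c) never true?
Over all integers in [-1000, 1000], LHS − RHS is always positive; it is smallest at x = 0, where it equals 6:
x = 0: LHS = 2·0² + 0 + 1 = 1; 1 ≠ -5 — holds
At the ends of the range:
x = -1000: LHS = 2·(-1000)² + (-1000) + 1 = 1999001; 1999001 ≠ -5 — holds
x = 1000: LHS = 2·1000² + 1000 + 1 = 2001001; 2001001 ≠ -5 — holds
Hence LHS − RHS is never 0, i.e. the two sides are never equal, so the relation holds for every integer in [-1000, 1000].

No counterexample exists.

Answer: Always true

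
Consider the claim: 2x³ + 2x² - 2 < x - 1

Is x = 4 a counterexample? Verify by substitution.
Substitute x = 4 into the relation:
x = 4: LHS = 2·4³ + 2·4² - 2 = 158, RHS = 4 - 1 = 3; 158 < 3 — FAILS

Since the claim fails at x = 4, this value is a counterexample.

Answer: Yes, x = 4 is a counterexample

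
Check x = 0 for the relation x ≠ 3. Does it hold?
x = 0: 0 ≠ 3 — holds

The relation is satisfied at x = 0.

Answer: Yes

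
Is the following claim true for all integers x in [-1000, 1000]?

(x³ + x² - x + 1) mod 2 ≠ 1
The claim fails at x = 0:
x = 0: LHS = (0³ + 0² - 0 + 1) mod 2 = 1 mod 2 = 1; 1 ≠ 1 — FAILS

Because a single integer refutes it, the statement is false.

Answer: False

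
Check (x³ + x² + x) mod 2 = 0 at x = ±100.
x = 100: LHS = (100³ + 100² + 100) mod 2 = 1010100 mod 2 = 0; 0 = 0 — holds
x = -100: LHS = ((-100)³ + (-100)² + (-100)) mod 2 = (-990100) mod 2 = 0; 0 = 0 — holds

Answer: Yes, holds for both x = 100 and x = -100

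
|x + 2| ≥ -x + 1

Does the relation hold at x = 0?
x = 0: LHS = |0 + 2| = |2| = 2, RHS = -0 + 1 = 1; 2 ≥ 1 — holds

The relation is satisfied at x = 0.

Answer: Yes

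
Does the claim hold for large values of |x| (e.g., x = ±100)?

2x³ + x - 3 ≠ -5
x = 100: LHS = 2·100³ + 100 - 3 = 2000097; 2000097 ≠ -5 — holds
x = -100: LHS = 2·(-100)³ + (-100) - 3 = -2000103; -2000103 ≠ -5 — holds

Answer: Yes, holds for both x = 100 and x = -100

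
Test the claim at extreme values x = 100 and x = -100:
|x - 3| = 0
x = 100: LHS = |100 - 3| = |97| = 97; 97 = 0 — FAILS
x = -100: LHS = |(-100) - 3| = |-103| = 103; 103 = 0 — FAILS

Answer: No, fails for both x = 100 and x = -100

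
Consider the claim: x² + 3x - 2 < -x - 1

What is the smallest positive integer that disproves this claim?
Testing positive integers:
x = 1: LHS = 1² + 3·1 - 2 = 2, RHS = -1 - 1 = -2; 2 < -2 — FAILS  ← smallest positive counterexample

Answer: x = 1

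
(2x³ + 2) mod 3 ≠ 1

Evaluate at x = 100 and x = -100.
x = 100: LHS = (2·100³ + 2) mod 3 = 2000002 mod 3 = 1; 1 ≠ 1 — FAILS
x = -100: LHS = (2·(-100)³ + 2) mod 3 = (-1999998) mod 3 = 0; 0 ≠ 1 — holds

Answer: Partially: fails for x = 100, holds for x = -100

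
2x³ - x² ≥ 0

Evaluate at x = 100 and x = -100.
x = 100: LHS = 2·100³ - 100² = 1990000; 1990000 ≥ 0 — holds
x = -100: LHS = 2·(-100)³ - (-100)² = -2010000; -2010000 ≥ 0 — FAILS

Answer: Partially: holds for x = 100, fails for x = -100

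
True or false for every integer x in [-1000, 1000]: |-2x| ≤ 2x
The claim fails at x = -1:
x = -1: LHS = |-2·(-1)| = |2| = 2, RHS = 2·(-1) = -2; 2 ≤ -2 — FAILS

Because a single integer refutes it, the statement is false.

Answer: False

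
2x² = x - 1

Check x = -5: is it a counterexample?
Substitute x = -5 into the relation:
x = -5: LHS = 2·(-5)² = 50, RHS = (-5) - 1 = -6; 50 = -6 — FAILS

Since the claim fails at x = -5, this value is a counterexample.

Answer: Yes, x = -5 is a counterexample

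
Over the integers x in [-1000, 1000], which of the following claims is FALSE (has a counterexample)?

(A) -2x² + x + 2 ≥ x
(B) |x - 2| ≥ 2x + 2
(A) x = 2: LHS = -2·2² + 2 + 2 = -4; -4 ≥ 2 — FAILS
(B) x = 1: LHS = |1 - 2| = |-1| = 1, RHS = 2·1 + 2 = 4; 1 ≥ 4 — FAILS

Answer: Both A and B are false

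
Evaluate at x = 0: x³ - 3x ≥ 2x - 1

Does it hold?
x = 0: LHS = 0³ - 3·0 = 0, RHS = 2·0 - 1 = -1; 0 ≥ -1 — holds

The relation is satisfied at x = 0.

Answer: Yes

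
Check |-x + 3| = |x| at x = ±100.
x = 100: LHS = |-100 + 3| = |-97| = 97, RHS = |100| = 100; 97 = 100 — FAILS
x = -100: LHS = |-(-100) + 3| = |103| = 103, RHS = |-100| = 100; 103 = 100 — FAILS

Answer: No, fails for both x = 100 and x = -100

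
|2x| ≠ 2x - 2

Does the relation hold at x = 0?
x = 0: LHS = |2·0| = |0| = 0, RHS = 2·0 - 2 = -2; 0 ≠ -2 — holds

The relation is satisfied at x = 0.

Answer: Yes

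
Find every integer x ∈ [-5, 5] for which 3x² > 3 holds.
Holds for: {-5, -4, -3, -2, 2, 3, 4, 5}
Fails for: {-1, 0, 1}

Answer: {-5, -4, -3, -2, 2, 3, 4, 5}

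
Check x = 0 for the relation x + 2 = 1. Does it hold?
x = 0: LHS = 0 + 2 = 2; 2 = 1 — FAILS

The relation fails at x = 0, so x = 0 is a counterexample.

Answer: No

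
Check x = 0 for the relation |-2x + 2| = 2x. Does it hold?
x = 0: LHS = |-2·0 + 2| = |2| = 2, RHS = 2·0 = 0; 2 = 0 — FAILS

The relation fails at x = 0, so x = 0 is a counterexample.

Answer: No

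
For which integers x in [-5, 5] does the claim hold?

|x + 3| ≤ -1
An absolute value is never negative, so the left side is ≥ 0 for every x, while the right side is -1. Tightest case in [-5, 5] is x = -3:
x = -3: LHS = |(-3) + 3| = |0| = 0; 0 ≤ -1 — FAILS
Hence LHS − RHS is never zero or negative, i.e. LHS > RHS throughout, so the claimed relation (≤) fails for every integer in [-5, 5].

Answer: None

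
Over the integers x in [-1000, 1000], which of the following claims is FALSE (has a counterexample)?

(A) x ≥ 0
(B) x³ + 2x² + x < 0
(A) x = -1: -1 ≥ 0 — FAILS
(B) x = 0: LHS = 0³ + 2·0² + 0 = 0; 0 < 0 — FAILS

Answer: Both A and B are false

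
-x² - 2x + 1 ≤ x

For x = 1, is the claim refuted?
Substitute x = 1 into the relation:
x = 1: LHS = -1² - 2·1 + 1 = -2; -2 ≤ 1 — holds

The claim holds here, so x = 1 is not a counterexample. (A counterexample exists elsewhere, e.g. x = 0.)

Answer: No, x = 1 is not a counterexample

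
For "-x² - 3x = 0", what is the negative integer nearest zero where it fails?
Testing negative integers from -1 downward:
x = -1: LHS = -(-1)² - 3·(-1) = 2; 2 = 0 — FAILS  ← closest negative counterexample to 0

Answer: x = -1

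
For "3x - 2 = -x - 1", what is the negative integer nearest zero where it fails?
Testing negative integers from -1 downward:
x = -1: LHS = 3·(-1) - 2 = -5, RHS = -(-1) - 1 = 0; -5 = 0 — FAILS  ← closest negative counterexample to 0

Answer: x = -1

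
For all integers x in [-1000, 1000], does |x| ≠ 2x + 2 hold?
Track d = LHS − RHS over the integers in [-1000, 1000]. Equality would need d = 0, but d changes sign only between consecutive integers, jumping over 0:
x = -1: LHS = |-1| = 1, RHS = 2·(-1) + 2 = 0; 1 ≠ 0 — holds  (d = 1)
x = 0: LHS = |0| = 0, RHS = 2·0 + 2 = 2; 0 ≠ 2 — holds  (d = -2)
Away from these crossings d keeps a constant sign, and checking every integer in [-1000, 1000] confirms d ≠ 0 throughout. Hence the two sides are never equal, so the relation holds for every integer in [-1000, 1000].

No counterexample exists.

Answer: True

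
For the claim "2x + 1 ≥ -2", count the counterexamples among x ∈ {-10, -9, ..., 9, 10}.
Counterexamples in [-10, 10]: {-10, -9, -8, -7, -6, -5, -4, -3, -2}.

Counting them gives 9 values.

Answer: 9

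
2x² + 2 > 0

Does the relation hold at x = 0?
x = 0: LHS = 2·0² + 2 = 2; 2 > 0 — holds

The relation is satisfied at x = 0.

Answer: Yes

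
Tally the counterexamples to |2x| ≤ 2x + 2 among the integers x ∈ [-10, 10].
Counterexamples in [-10, 10]: {-10, -9, -8, -7, -6, -5, -4, -3, -2, -1}.

Counting them gives 10 values.

Answer: 10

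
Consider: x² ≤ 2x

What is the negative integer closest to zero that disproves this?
Testing negative integers from -1 downward:
x = -1: LHS = (-1)² = 1, RHS = 2·(-1) = -2; 1 ≤ -2 — FAILS  ← closest negative counterexample to 0

Answer: x = -1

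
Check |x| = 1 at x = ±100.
x = 100: LHS = |100| = 100; 100 = 1 — FAILS
x = -100: LHS = |-100| = 100; 100 = 1 — FAILS

Answer: No, fails for both x = 100 and x = -100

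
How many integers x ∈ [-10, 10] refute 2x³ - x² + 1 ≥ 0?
Counterexamples in [-10, 10]: {-10, -9, -8, -7, -6, -5, -4, -3, -2, -1}.

Counting them gives 10 values.

Answer: 10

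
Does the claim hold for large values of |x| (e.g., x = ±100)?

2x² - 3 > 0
x = 100: LHS = 2·100² - 3 = 19997; 19997 > 0 — holds
x = -100: LHS = 2·(-100)² - 3 = 19997; 19997 > 0 — holds

Answer: Yes, holds for both x = 100 and x = -100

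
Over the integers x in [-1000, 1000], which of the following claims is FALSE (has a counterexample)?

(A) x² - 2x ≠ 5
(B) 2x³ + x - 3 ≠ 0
(A) Track d = LHS − RHS over the integers in [-1000, 1000]. Equality would need d = 0, but d changes sign only between consecutive integers, jumping over 0:
x = -2: LHS = (-2)² - 2·(-2) = 8; 8 ≠ 5 — holds  (d = 3)
x = -1: LHS = (-1)² - 2·(-1) = 3; 3 ≠ 5 — holds  (d = -2)
x = 3: LHS = 3² - 2·3 = 3; 3 ≠ 5 — holds  (d = -2)
x = 4: LHS = 4² - 2·4 = 8; 8 ≠ 5 — holds  (d = 3)
Away from these crossings d keeps a constant sign, and checking every integer in [-1000, 1000] confirms d ≠ 0 throughout. Hence the two sides are never equal, so the relation holds for every integer in [-1000, 1000].

(B) x = 1: LHS = 2·1³ + 1 - 3 = 0; 0 ≠ 0 — FAILS

Only (B) has a counterexample.

Answer: B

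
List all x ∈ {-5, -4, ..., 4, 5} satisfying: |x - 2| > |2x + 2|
Holds for: {-3, -2, -1}
Fails for: {-5, -4, 0, 1, 2, 3, 4, 5}

Answer: {-3, -2, -1}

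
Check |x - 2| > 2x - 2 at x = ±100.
x = 100: LHS = |100 - 2| = |98| = 98, RHS = 2·100 - 2 = 198; 98 > 198 — FAILS
x = -100: LHS = |(-100) - 2| = |-102| = 102, RHS = 2·(-100) - 2 = -202; 102 > -202 — holds

Answer: Partially: fails for x = 100, holds for x = -100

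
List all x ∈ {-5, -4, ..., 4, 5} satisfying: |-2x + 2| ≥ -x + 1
Over all integers in [-5, 5], LHS − RHS is smallest at x = 1, where it equals 0:
x = 1: LHS = |-2·1 + 2| = |0| = 0, RHS = -1 + 1 = 0; 0 ≥ 0 — holds
At the ends of the range:
x = -5: LHS = |-2·(-5) + 2| = |12| = 12, RHS = -(-5) + 1 = 6; 12 ≥ 6 — holds
x = 5: LHS = |-2·5 + 2| = |-8| = 8, RHS = -5 + 1 = -4; 8 ≥ -4 — holds
Hence LHS − RHS is never negative, i.e. LHS ≥ RHS throughout, so the relation holds for every integer in [-5, 5].

Answer: All integers in [-5, 5]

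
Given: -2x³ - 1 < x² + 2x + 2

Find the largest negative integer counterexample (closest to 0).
Testing negative integers from -1 downward:
x = -1: LHS = -2·(-1)³ - 1 = 1, RHS = (-1)² + 2·(-1) + 2 = 1; 1 < 1 — FAILS  ← closest negative counterexample to 0

Answer: x = -1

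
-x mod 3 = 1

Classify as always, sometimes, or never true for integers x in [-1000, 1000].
Holds at x = -1: LHS = (-(-1)) mod 3 = 1 mod 3 = 1; 1 = 1 — holds
Fails at x = 0: LHS = (-0) mod 3 = 0 mod 3 = 0; 0 = 1 — FAILS
It is satisfied by some integers in the range but not all.

Answer: Sometimes true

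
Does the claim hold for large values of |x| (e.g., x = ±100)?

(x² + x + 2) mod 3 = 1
x = 100: LHS = (100² + 100 + 2) mod 3 = 10102 mod 3 = 1; 1 = 1 — holds
x = -100: LHS = ((-100)² + (-100) + 2) mod 3 = 9902 mod 3 = 2; 2 = 1 — FAILS

Answer: Partially: holds for x = 100, fails for x = -100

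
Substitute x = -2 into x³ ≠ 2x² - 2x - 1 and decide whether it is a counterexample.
Substitute x = -2 into the relation:
x = -2: LHS = (-2)³ = -8, RHS = 2·(-2)² - 2·(-2) - 1 = 11; -8 ≠ 11 — holds

The relation holds at x = -2, so it is not a counterexample.

Answer: No, x = -2 is not a counterexample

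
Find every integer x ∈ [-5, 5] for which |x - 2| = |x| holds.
Holds for: {1}
Fails for: {-5, -4, -3, -2, -1, 0, 2, 3, 4, 5}

Answer: {1}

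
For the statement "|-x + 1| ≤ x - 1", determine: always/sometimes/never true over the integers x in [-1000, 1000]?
Holds at x = 1: LHS = |-1 + 1| = |0| = 0, RHS = 1 - 1 = 0; 0 ≤ 0 — holds
Fails at x = 0: LHS = |-0 + 1| = |1| = 1, RHS = 0 - 1 = -1; 1 ≤ -1 — FAILS
It is satisfied by some integers in the range but not all.

Answer: Sometimes true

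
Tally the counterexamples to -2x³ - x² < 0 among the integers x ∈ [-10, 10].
Counterexamples in [-10, 10]: {-10, -9, -8, -7, -6, -5, -4, -3, -2, -1, 0}.

Counting them gives 11 values.

Answer: 11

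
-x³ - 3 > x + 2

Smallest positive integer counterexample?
Testing positive integers:
x = 1: LHS = -1³ - 3 = -4, RHS = 1 + 2 = 3; -4 > 3 — FAILS  ← smallest positive counterexample

Answer: x = 1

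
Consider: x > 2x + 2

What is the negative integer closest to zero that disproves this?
Testing negative integers from -1 downward:
x = -1: RHS = 2·(-1) + 2 = 0; -1 > 0 — FAILS  ← closest negative counterexample to 0

Answer: x = -1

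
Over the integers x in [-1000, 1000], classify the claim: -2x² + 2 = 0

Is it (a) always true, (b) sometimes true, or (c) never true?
Holds at x = 1: LHS = -2·1² + 2 = 0; 0 = 0 — holds
Fails at x = 0: LHS = -2·0² + 2 = 2; 2 = 0 — FAILS
It is satisfied by some integers in the range but not all.

Answer: Sometimes true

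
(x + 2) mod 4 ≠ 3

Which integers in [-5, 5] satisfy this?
Holds for: {-5, -4, -2, -1, 0, 2, 3, 4}
Fails for: {-3, 1, 5}

Answer: {-5, -4, -2, -1, 0, 2, 3, 4}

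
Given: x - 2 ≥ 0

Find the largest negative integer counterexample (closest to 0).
Testing negative integers from -1 downward:
x = -1: LHS = (-1) - 2 = -3; -3 ≥ 0 — FAILS  ← closest negative counterexample to 0

Answer: x = -1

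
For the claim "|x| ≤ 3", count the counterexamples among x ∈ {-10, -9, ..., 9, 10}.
Counterexamples in [-10, 10]: {-10, -9, -8, -7, -6, -5, -4, 4, 5, 6, 7, 8, 9, 10}.

Counting them gives 14 values.

Answer: 14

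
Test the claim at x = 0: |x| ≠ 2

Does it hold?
x = 0: LHS = |0| = 0; 0 ≠ 2 — holds

The relation is satisfied at x = 0.

Answer: Yes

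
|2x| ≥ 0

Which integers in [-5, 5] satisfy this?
An absolute value is never negative, so the left side is ≥ 0 for every x, while the right side is 0. Tightest case in [-5, 5] is x = 0:
x = 0: LHS = |2·0| = |0| = 0; 0 ≥ 0 — holds
Hence LHS − RHS is never negative, i.e. LHS ≥ RHS throughout, so the relation holds for every integer in [-5, 5].

Answer: All integers in [-5, 5]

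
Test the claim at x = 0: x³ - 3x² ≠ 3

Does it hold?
x = 0: LHS = 0³ - 3·0² = 0; 0 ≠ 3 — holds

The relation is satisfied at x = 0.

Answer: Yes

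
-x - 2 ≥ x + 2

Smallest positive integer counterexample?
Testing positive integers:
x = 1: LHS = -1 - 2 = -3, RHS = 1 + 2 = 3; -3 ≥ 3 — FAILS  ← smallest positive counterexample

Answer: x = 1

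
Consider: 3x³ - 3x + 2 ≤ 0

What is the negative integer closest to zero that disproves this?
Testing negative integers from -1 downward:
x = -1: LHS = 3·(-1)³ - 3·(-1) + 2 = 2; 2 ≤ 0 — FAILS  ← closest negative counterexample to 0

Answer: x = -1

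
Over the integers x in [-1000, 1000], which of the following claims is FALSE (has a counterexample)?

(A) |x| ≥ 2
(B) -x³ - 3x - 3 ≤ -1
(A) x = 0: LHS = |0| = 0; 0 ≥ 2 — FAILS
(B) x = -1: LHS = -(-1)³ - 3·(-1) - 3 = 1; 1 ≤ -1 — FAILS

Answer: Both A and B are false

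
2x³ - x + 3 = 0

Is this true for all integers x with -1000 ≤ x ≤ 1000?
The claim fails at x = 0:
x = 0: LHS = 2·0³ - 0 + 3 = 3; 3 = 0 — FAILS

Because a single integer refutes it, the statement is false.

Answer: False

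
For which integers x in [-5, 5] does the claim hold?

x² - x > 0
Holds for: {-5, -4, -3, -2, -1, 2, 3, 4, 5}
Fails for: {0, 1}

Answer: {-5, -4, -3, -2, -1, 2, 3, 4, 5}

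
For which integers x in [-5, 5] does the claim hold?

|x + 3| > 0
Holds for: {-5, -4, -2, -1, 0, 1, 2, 3, 4, 5}
Fails for: {-3}

Answer: {-5, -4, -2, -1, 0, 1, 2, 3, 4, 5}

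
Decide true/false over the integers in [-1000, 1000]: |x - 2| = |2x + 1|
The claim fails at x = 0:
x = 0: LHS = |0 - 2| = |-2| = 2, RHS = |2·0 + 1| = |1| = 1; 2 = 1 — FAILS

Because a single integer refutes it, the statement is false.

Answer: False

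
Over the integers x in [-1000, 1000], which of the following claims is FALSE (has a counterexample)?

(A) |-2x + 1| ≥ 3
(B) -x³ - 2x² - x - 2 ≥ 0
(A) x = 0: LHS = |-2·0 + 1| = |1| = 1; 1 ≥ 3 — FAILS
(B) x = 0: LHS = -0³ - 2·0² - 0 - 2 = -2; -2 ≥ 0 — FAILS

Answer: Both A and B are false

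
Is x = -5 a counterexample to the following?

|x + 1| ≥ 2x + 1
Substitute x = -5 into the relation:
x = -5: LHS = |(-5) + 1| = |-4| = 4, RHS = 2·(-5) + 1 = -9; 4 ≥ -9 — holds

The claim holds here, so x = -5 is not a counterexample. (A counterexample exists elsewhere, e.g. x = 1.)

Answer: No, x = -5 is not a counterexample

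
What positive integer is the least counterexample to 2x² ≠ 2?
Testing positive integers:
x = 1: LHS = 2·1² = 2; 2 ≠ 2 — FAILS  ← smallest positive counterexample

Answer: x = 1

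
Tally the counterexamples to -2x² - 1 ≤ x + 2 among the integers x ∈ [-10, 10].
Over all integers in [-10, 10], LHS − RHS is largest at x = 0, where it equals -3:
x = 0: LHS = -2·0² - 1 = -1, RHS = 0 + 2 = 2; -1 ≤ 2 — holds
At the ends of the range:
x = -10: LHS = -2·(-10)² - 1 = -201, RHS = (-10) + 2 = -8; -201 ≤ -8 — holds
x = 10: LHS = -2·10² - 1 = -201, RHS = 10 + 2 = 12; -201 ≤ 12 — holds
Hence LHS − RHS is never positive, i.e. LHS ≤ RHS throughout, so the relation holds for every integer in [-10, 10].

No counterexample appears in that range.

Answer: 0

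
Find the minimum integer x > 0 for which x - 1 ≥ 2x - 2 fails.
Testing positive integers:
x = 1: LHS = 1 - 1 = 0, RHS = 2·1 - 2 = 0; 0 ≥ 0 — holds
x = 2: LHS = 2 - 1 = 1, RHS = 2·2 - 2 = 2; 1 ≥ 2 — FAILS  ← smallest positive counterexample

Answer: x = 2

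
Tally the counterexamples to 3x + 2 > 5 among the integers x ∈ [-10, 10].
Counterexamples in [-10, 10]: {-10, -9, -8, -7, -6, -5, -4, -3, -2, -1, 0, 1}.

Counting them gives 12 values.

Answer: 12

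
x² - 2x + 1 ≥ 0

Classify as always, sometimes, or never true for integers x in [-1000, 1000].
Over all integers in [-1000, 1000], LHS − RHS is smallest at x = 1, where it equals 0:
x = 1: LHS = 1² - 2·1 + 1 = 0; 0 ≥ 0 — holds
At the ends of the range:
x = -1000: LHS = (-1000)² - 2·(-1000) + 1 = 1002001; 1002001 ≥ 0 — holds
x = 1000: LHS = 1000² - 2·1000 + 1 = 998001; 998001 ≥ 0 — holds
Hence LHS − RHS is never negative, i.e. LHS ≥ RHS throughout, so the relation holds for every integer in [-1000, 1000].

No counterexample exists.

Answer: Always true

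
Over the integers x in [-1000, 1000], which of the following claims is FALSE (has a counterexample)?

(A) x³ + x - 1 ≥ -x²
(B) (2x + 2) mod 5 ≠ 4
(A) x = 0: LHS = 0³ + 0 - 1 = -1, RHS = -0² = 0; -1 ≥ 0 — FAILS
(B) x = 1: LHS = (2·1 + 2) mod 5 = 4 mod 5 = 4; 4 ≠ 4 — FAILS

Answer: Both A and B are false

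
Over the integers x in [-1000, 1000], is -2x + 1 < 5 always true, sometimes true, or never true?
Holds at x = 0: LHS = -2·0 + 1 = 1; 1 < 5 — holds
Fails at x = -2: LHS = -2·(-2) + 1 = 5; 5 < 5 — FAILS
It is satisfied by some integers in the range but not all.

Answer: Sometimes true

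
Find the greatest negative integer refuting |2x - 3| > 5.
Testing negative integers from -1 downward:
x = -1: LHS = |2·(-1) - 3| = |-5| = 5; 5 > 5 — FAILS  ← closest negative counterexample to 0

Answer: x = -1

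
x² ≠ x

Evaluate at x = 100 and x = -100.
x = 100: LHS = 100² = 10000; 10000 ≠ 100 — holds
x = -100: LHS = (-100)² = 10000; 10000 ≠ -100 — holds

Answer: Yes, holds for both x = 100 and x = -100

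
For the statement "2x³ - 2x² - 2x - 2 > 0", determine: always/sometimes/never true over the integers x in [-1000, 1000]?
Holds at x = 2: LHS = 2·2³ - 2·2² - 2·2 - 2 = 2; 2 > 0 — holds
Fails at x = 0: LHS = 2·0³ - 2·0² - 2·0 - 2 = -2; -2 > 0 — FAILS
It is satisfied by some integers in the range but not all.

Answer: Sometimes true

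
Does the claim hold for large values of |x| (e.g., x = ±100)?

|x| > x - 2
x = 100: LHS = |100| = 100, RHS = 100 - 2 = 98; 100 > 98 — holds
x = -100: LHS = |-100| = 100, RHS = (-100) - 2 = -102; 100 > -102 — holds

Answer: Yes, holds for both x = 100 and x = -100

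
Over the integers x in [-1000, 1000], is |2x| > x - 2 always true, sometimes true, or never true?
Over all integers in [-1000, 1000], LHS − RHS is smallest at x = 0, where it equals 2:
x = 0: LHS = |2·0| = |0| = 0, RHS = 0 - 2 = -2; 0 > -2 — holds
At the ends of the range:
x = -1000: LHS = |2·(-1000)| = |-2000| = 2000, RHS = (-1000) - 2 = -1002; 2000 > -1002 — holds
x = 1000: LHS = |2·1000| = |2000| = 2000, RHS = 1000 - 2 = 998; 2000 > 998 — holds
Hence LHS − RHS is never zero or negative, i.e. LHS > RHS throughout, so the relation holds for every integer in [-1000, 1000].

No counterexample exists.

Answer: Always true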